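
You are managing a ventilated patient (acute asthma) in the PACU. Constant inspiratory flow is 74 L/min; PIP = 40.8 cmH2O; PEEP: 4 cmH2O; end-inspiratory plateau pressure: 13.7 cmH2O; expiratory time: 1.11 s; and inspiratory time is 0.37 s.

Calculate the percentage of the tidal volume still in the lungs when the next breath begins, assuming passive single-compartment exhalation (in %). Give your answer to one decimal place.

34.2

Flow: 74 L/min ÷ 60 = 1.2333 L/s.
Vt = flow × Ti = 1.2333 L/s × 0.37 s × 1000 mL/L = 456.32 mL.
R = (PIP − Pplat)/V̇ = (40.8 − 13.7) / 1.2333 = 27.1/1.2333 = 21.974 cmH2O·s/L.
C = Vt/(Pplat − PEEP) = 456.32 / (13.7 − 4) = 456.32/9.7 = 47.043 mL/cmH2O.
τ = R × C = 21.974 × 0.04704 L/cmH2O = 1.034 s.
Fraction remaining at end-expiration = e^(−Te/τ) = e^(−1.11/1.034) = 0.3418 → 34.18%.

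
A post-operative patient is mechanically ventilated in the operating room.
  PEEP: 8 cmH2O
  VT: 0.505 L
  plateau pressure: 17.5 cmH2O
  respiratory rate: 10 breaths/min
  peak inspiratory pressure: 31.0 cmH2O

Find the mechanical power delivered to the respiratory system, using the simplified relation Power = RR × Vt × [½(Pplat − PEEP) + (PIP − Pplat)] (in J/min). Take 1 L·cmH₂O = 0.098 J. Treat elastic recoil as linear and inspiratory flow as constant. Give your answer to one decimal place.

Per-breath work = Vt × [½(Pplat−PEEP) + (PIP−Pplat)] = 0.505 × [0.5×9.5 + 13.5] = 0.505 × 18.25 = 9.216 L·cmH2O.
Power = 10 × 9.216 = 92.16 L·cmH2O/min.
× 0.098 J/(L·cmH2O) → 9.032 J/min.

9.0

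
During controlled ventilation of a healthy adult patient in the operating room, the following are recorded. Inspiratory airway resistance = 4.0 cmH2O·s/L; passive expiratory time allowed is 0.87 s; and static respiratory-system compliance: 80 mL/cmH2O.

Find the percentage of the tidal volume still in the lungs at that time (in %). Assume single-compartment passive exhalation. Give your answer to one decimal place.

6.6

τ = R × C = 4.0 × 80 mL/cmH2O = 4.0 × 0.080 L/cmH2O = 0.32 s.
Passive exhalation: V(t)/V₀ = e^(−t/τ) = e^(−0.87/0.32) = 0.06596.
Fraction remaining = 0.06596 → 6.596%.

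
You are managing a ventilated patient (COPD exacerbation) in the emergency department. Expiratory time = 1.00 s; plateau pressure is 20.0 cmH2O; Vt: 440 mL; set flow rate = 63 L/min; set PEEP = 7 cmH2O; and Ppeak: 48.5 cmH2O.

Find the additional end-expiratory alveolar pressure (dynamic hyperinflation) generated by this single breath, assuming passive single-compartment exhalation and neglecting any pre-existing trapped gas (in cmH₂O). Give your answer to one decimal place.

4.4

Flow: 63 L/min ÷ 60 = 1.05 L/s.
R = (PIP − Pplat)/V̇ = (48.5 − 20.0) / 1.05 = 28.5/1.05 = 27.143 cmH2O·s/L.
C = Vt/(Pplat − PEEP) = 440.0 / (20.0 − 7) = 440.0/13.0 = 33.846 mL/cmH2O.
τ = R × C = 27.143 × 0.03385 L/cmH2O = 0.9188 s.
Fraction remaining = e^(−Te/τ) = e^(−1.00/0.9188) = 0.3368; trapped volume = 440.0 × 0.3368 = 148.19 mL.
Additional alveolar pressure from trapping ≈ V_trapped / C = 148.19 / 33.846 = 4.378 cmH2O.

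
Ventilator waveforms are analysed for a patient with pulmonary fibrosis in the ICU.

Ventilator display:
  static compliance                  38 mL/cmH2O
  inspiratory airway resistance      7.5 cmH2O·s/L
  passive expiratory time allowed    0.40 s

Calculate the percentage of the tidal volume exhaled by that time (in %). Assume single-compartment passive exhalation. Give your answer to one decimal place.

τ = R × C = 7.5 × 38 mL/cmH2O = 7.5 × 0.038 L/cmH2O = 0.285 s.
Passive exhalation: V(t)/V₀ = e^(−t/τ) = e^(−0.40/0.285) = 0.2457.
Fraction exhaled = 1 − 0.2457 = 0.7543 → 75.43%.

75.4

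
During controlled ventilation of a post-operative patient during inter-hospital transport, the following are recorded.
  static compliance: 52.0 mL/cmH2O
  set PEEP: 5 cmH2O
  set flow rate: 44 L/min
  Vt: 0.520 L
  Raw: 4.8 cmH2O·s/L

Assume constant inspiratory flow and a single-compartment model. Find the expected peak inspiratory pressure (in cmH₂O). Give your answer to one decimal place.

18.5

Flow: 44 L/min ÷ 60 = 0.7333 L/s.
Equation of motion (constant flow): PIP = Vt/C + R·V̇ + PEEP.
PIP = 520/52.0 + 4.8×0.7333 + 5 = 10.0 + 3.52 + 5 = 18.52 cmH2O.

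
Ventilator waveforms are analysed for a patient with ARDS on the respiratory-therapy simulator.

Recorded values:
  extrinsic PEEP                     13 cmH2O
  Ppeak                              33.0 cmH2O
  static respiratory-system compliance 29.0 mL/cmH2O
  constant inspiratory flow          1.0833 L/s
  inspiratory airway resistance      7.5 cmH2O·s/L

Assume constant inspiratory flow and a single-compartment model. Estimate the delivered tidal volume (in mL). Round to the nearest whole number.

Equation of motion (constant flow): PIP = Vt/C + R·V̇ + PEEP.
Vt/C = PIP − R·V̇ − PEEP = 33.0 − 8.125 − 13 = 11.875 cmH2O.
Vt = C × 11.875 = 29.0 × 11.875 = 344.38 mL.

344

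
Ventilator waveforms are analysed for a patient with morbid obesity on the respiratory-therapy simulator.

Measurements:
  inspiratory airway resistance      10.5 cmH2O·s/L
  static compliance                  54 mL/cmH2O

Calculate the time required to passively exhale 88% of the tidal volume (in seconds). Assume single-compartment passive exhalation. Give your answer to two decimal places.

1.20

τ = R × C = 10.5 × 54 mL/cmH2O = 10.5 × 0.054 L/cmH2O = 0.567 s.
Exhaled fraction f = 1 − e^(−t/τ) → t = −τ·ln(1 − f) = −0.567·ln(0.12) = 1.202 s.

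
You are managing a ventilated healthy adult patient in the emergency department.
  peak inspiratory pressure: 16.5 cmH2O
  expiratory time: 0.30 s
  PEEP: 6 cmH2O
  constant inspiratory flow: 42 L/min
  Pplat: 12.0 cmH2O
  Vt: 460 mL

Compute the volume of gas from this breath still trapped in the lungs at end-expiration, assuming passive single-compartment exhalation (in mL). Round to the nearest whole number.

250

Flow: 42 L/min ÷ 60 = 0.7 L/s.
R = (PIP − Pplat)/V̇ = (16.5 − 12.0) / 0.7 = 4.5/0.7 = 6.429 cmH2O·s/L.
C = Vt/(Pplat − PEEP) = 460.0 / (12.0 − 6) = 460.0/6.0 = 76.667 mL/cmH2O.
τ = R × C = 6.429 × 0.07667 L/cmH2O = 0.4929 s.
Fraction remaining = e^(−Te/τ) = e^(−0.30/0.4929) = 0.5441.
Trapped volume = 460.0 × 0.5441 = 250.29 mL.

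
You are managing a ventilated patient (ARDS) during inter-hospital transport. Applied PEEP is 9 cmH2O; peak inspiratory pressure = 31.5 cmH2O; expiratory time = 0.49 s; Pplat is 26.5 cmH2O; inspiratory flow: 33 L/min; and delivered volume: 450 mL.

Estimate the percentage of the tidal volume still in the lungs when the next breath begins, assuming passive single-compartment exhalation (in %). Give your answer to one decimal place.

Flow: 33 L/min ÷ 60 = 0.55 L/s.
R = (PIP − Pplat)/V̇ = (31.5 − 26.5) / 0.55 = 5.0/0.55 = 9.091 cmH2O·s/L.
C = Vt/(Pplat − PEEP) = 450.0 / (26.5 − 9) = 450.0/17.5 = 25.714 mL/cmH2O.
τ = R × C = 9.091 × 0.02571 L/cmH2O = 0.2337 s.
Fraction remaining at end-expiration = e^(−Te/τ) = e^(−0.49/0.2337) = 0.1229 → 12.29%.

12.3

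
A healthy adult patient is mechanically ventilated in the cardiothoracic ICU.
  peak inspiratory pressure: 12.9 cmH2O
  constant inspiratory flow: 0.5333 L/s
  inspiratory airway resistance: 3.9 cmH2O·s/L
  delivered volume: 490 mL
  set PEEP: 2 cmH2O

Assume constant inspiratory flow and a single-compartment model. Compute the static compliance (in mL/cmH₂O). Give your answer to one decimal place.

55.6

Equation of motion (constant flow): PIP = Vt/C + R·V̇ + PEEP.
Vt/C = PIP − R·V̇ − PEEP = 12.9 − 3.9×0.5333 − 2 = 12.9 − 2.08 − 2 = 8.82 cmH2O.
C = Vt / 8.82 = 490 / 8.82 = 55.556 mL/cmH2O.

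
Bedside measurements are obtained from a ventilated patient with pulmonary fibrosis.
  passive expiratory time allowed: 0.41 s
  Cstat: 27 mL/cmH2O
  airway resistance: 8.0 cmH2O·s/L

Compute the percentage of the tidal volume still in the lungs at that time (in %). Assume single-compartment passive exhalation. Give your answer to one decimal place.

15.0

τ = R × C = 8.0 × 27 mL/cmH2O = 8.0 × 0.027 L/cmH2O = 0.216 s.
Passive exhalation: V(t)/V₀ = e^(−t/τ) = e^(−0.41/0.216) = 0.1498.
Fraction remaining = 0.1498 → 14.98%.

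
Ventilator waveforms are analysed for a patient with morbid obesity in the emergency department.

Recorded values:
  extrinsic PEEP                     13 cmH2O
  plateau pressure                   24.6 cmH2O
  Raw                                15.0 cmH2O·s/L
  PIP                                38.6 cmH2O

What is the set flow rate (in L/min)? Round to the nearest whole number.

flow = (PIP − Pplat) / Raw = (38.6 − 24.6) / 15.0 = 0.9333 L/s × 60 = 55.998 L/min.

56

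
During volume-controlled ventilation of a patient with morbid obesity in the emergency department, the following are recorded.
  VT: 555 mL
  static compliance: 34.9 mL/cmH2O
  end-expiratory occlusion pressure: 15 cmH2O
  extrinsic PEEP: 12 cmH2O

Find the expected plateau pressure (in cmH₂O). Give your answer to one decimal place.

End-expiratory occlusion gives total PEEP = 15 cmH2O (intrinsic PEEP = 15 − 12 = 3). Use total PEEP for the elastic gradient.
Pplat = PEEPtotal + Vt / Cstat = 15 + 555 / 34.9 = 15 + 15.903 = 30.903 cmH2O.

30.9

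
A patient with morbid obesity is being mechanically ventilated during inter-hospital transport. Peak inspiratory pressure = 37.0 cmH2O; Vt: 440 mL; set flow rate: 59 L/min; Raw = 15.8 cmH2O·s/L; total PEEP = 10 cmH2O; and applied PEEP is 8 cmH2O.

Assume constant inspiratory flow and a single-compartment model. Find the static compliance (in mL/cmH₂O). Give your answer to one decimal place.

Flow: 59 L/min ÷ 60 = 0.9833 L/s.
Total PEEP = 10 cmH2O (set 8 + intrinsic 2); this is the baseline alveolar pressure.
Equation of motion (constant flow): PIP = Vt/C + R·V̇ + PEEP.
Vt/C = PIP − R·V̇ − PEEP = 37.0 − 15.8×0.9833 − 10 = 37.0 − 15.536 − 10 = 11.464 cmH2O.
C = Vt / 11.464 = 440 / 11.464 = 38.381 mL/cmH2O.

38.4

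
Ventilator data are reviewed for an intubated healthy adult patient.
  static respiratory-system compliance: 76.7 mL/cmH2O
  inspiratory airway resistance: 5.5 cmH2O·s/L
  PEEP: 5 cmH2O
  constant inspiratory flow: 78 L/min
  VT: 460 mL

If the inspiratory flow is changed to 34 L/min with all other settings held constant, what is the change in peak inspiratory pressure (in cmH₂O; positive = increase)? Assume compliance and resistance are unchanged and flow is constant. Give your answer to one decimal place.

Flow: 78 L/min ÷ 60 = 1.3 L/s.
New flow: 34 L/min ÷ 60 = 0.5667 L/s.
PIP = Vt/C + R·V̇ + PEEP (constant-flow equation of motion).
Only the resistive term changes: ΔPIP = R × ΔV̇ = 5.5 × (0.5667 − 1.3) = 5.5 × -0.7333 = -4.033 cmH2O.

-4.0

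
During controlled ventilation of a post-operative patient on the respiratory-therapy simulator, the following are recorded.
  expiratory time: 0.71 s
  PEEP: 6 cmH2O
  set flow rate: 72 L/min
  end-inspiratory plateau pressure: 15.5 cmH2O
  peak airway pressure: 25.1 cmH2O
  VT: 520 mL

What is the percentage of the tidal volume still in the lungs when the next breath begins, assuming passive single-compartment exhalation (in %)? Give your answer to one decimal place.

19.8

Flow: 72 L/min ÷ 60 = 1.2 L/s.
R = (PIP − Pplat)/V̇ = (25.1 − 15.5) / 1.2 = 9.6/1.2 = 8.0 cmH2O·s/L.
C = Vt/(Pplat − PEEP) = 520.0 / (15.5 − 6) = 520.0/9.5 = 54.737 mL/cmH2O.
τ = R × C = 8.0 × 0.05474 L/cmH2O = 0.4379 s.
Fraction remaining at end-expiration = e^(−Te/τ) = e^(−0.71/0.4379) = 0.1976 → 19.76%.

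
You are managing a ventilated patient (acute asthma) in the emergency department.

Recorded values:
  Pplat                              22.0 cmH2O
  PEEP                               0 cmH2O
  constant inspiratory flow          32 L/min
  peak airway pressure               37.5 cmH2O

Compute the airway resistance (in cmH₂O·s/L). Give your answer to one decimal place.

Flow: 32 L/min ÷ 60 = 0.5333 L/s.
Raw = (PIP − Pplat) / flow = (37.5 − 22.0) / 0.5333 = 15.5 / 0.5333 = 29.064 cmH2O·s/L.

29.1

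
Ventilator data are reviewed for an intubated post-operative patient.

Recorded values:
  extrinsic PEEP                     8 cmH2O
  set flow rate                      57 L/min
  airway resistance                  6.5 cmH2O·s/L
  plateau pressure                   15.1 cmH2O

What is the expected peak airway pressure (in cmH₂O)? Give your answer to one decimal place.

Flow: 57 L/min ÷ 60 = 0.95 L/s.
PIP = Pplat + Raw × flow = 15.1 + 6.5 × 0.95 = 15.1 + 6.175 = 21.275 cmH2O.

21.3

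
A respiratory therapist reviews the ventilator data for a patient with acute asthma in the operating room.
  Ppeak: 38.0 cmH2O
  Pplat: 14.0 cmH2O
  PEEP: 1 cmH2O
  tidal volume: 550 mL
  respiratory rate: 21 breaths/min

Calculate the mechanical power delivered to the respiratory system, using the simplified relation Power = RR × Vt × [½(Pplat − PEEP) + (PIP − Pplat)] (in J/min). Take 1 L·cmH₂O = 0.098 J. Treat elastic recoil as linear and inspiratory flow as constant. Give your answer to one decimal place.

Per-breath work = Vt × [½(Pplat−PEEP) + (PIP−Pplat)] = 0.550 × [0.5×13.0 + 24.0] = 0.550 × 30.5 = 16.775 L·cmH2O.
Power = 21 × 16.775 = 352.28 L·cmH2O/min.
× 0.098 J/(L·cmH2O) → 34.523 J/min.

34.5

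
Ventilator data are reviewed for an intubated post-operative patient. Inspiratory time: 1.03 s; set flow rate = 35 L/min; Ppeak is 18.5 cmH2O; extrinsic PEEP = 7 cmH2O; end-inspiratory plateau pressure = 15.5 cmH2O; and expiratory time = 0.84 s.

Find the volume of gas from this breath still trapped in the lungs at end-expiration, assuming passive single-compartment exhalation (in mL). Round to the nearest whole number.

60

Flow: 35 L/min ÷ 60 = 0.5833 L/s.
Vt = flow × Ti = 0.5833 L/s × 1.03 s × 1000 mL/L = 600.8 mL.
R = (PIP − Pplat)/V̇ = (18.5 − 15.5) / 0.5833 = 3.0/0.5833 = 5.143 cmH2O·s/L.
C = Vt/(Pplat − PEEP) = 600.8 / (15.5 − 7) = 600.8/8.5 = 70.682 mL/cmH2O.
τ = R × C = 5.143 × 0.07068 L/cmH2O = 0.3635 s.
Fraction remaining = e^(−Te/τ) = e^(−0.84/0.3635) = 0.09918.
Trapped volume = 600.8 × 0.09918 = 59.587 mL.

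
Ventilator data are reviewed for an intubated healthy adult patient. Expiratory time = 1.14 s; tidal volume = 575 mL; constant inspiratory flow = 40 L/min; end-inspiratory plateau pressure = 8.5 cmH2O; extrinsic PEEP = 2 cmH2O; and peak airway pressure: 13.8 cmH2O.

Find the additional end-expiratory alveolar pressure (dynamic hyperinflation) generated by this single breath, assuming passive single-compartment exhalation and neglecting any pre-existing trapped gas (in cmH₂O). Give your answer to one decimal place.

1.3

Flow: 40 L/min ÷ 60 = 0.6667 L/s.
R = (PIP − Pplat)/V̇ = (13.8 − 8.5) / 0.6667 = 5.3/0.6667 = 7.95 cmH2O·s/L.
C = Vt/(Pplat − PEEP) = 575.0 / (8.5 − 2) = 575.0/6.5 = 88.462 mL/cmH2O.
τ = R × C = 7.95 × 0.08846 L/cmH2O = 0.7033 s.
Fraction remaining = e^(−Te/τ) = e^(−1.14/0.7033) = 0.1977; trapped volume = 575.0 × 0.1977 = 113.68 mL.
Additional alveolar pressure from trapping ≈ V_trapped / C = 113.68 / 88.462 = 1.285 cmH2O.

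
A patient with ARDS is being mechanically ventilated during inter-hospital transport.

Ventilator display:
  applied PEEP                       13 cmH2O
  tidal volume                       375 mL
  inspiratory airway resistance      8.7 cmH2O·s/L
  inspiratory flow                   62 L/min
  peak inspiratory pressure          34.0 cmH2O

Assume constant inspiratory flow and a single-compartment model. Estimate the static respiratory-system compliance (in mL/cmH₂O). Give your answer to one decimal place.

Flow: 62 L/min ÷ 60 = 1.0333 L/s.
Equation of motion (constant flow): PIP = Vt/C + R·V̇ + PEEP.
Vt/C = PIP − R·V̇ − PEEP = 34.0 − 8.7×1.0333 − 13 = 34.0 − 8.99 − 13 = 12.01 cmH2O.
C = Vt / 12.01 = 375 / 12.01 = 31.224 mL/cmH2O.

31.2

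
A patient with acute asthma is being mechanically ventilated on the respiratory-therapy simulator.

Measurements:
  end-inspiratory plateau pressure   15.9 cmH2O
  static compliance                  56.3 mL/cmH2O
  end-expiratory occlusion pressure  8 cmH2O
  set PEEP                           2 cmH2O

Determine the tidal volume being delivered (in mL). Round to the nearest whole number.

445

End-expiratory occlusion gives total PEEP = 8 cmH2O (intrinsic PEEP = 8 − 2 = 6). Use total PEEP for the elastic gradient.
Vt = Cstat × (Pplat − PEEPtotal) = 56.3 × (15.9 − 8) = 56.3 × 7.9 = 444.77 mL.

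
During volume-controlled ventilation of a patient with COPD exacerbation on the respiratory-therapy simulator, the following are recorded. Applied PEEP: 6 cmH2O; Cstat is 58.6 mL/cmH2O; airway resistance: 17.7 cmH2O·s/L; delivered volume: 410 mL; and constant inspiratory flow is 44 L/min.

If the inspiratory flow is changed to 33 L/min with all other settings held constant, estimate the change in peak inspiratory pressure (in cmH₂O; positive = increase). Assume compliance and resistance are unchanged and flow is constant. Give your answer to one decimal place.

Flow: 44 L/min ÷ 60 = 0.7333 L/s.
New flow: 33 L/min ÷ 60 = 0.55 L/s.
PIP = Vt/C + R·V̇ + PEEP (constant-flow equation of motion).
Only the resistive term changes: ΔPIP = R × ΔV̇ = 17.7 × (0.55 − 0.7333) = 17.7 × -0.1833 = -3.244 cmH2O.

-3.2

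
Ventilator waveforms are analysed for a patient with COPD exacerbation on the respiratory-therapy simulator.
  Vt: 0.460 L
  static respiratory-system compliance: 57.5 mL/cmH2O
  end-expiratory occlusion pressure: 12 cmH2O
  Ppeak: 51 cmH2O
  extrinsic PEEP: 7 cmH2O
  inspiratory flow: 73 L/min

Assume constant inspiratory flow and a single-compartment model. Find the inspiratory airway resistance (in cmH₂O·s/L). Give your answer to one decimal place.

Flow: 73 L/min ÷ 60 = 1.2167 L/s.
Total PEEP = 12 cmH2O (set 7 + intrinsic 5); this is the baseline alveolar pressure.
Equation of motion (constant flow): PIP = Vt/C + R·V̇ + PEEP.
R·V̇ = PIP − Vt/C − PEEP = 51 − 460/57.5 − 12 = 51 − 8.0 − 12 = 31.0 cmH2O.
R = 31.0 / 1.2167 = 25.479 cmH2O·s/L.

25.5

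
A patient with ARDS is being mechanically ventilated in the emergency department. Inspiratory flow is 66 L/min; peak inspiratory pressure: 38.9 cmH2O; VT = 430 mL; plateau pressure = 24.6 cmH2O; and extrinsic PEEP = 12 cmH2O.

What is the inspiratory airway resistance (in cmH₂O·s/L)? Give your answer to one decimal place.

Flow: 66 L/min ÷ 60 = 1.1 L/s.
Raw = (PIP − Pplat) / flow = (38.9 − 24.6) / 1.1 = 14.3 / 1.1 = 13.0 cmH2O·s/L.

13.0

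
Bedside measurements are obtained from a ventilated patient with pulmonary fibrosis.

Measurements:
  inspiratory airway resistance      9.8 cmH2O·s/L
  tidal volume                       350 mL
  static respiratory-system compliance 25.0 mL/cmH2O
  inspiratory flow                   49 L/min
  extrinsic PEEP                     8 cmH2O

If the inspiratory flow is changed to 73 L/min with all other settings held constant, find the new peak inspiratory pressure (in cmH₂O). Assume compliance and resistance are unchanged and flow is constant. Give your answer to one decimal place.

Flow: 49 L/min ÷ 60 = 0.8167 L/s.
New flow: 73 L/min ÷ 60 = 1.2167 L/s.
PIP = Vt/C + R·V̇ + PEEP (constant-flow equation of motion).
Only the resistive term changes: ΔPIP = R × ΔV̇ = 9.8 × (1.2167 − 0.8167) = 9.8 × 0.4 = 3.92 cmH2O.
Original PIP = 350/25.0 + 9.8×0.8167 + 8 = 30.004 cmH2O; new PIP = 30.004 + (3.92) = 33.924 cmH2O.

33.9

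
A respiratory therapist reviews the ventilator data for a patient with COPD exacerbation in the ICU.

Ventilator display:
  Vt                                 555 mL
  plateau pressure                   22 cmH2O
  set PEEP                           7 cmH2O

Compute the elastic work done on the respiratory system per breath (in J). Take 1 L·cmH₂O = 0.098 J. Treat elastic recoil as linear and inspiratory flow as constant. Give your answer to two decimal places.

Elastic work ≈ ½ × (Pplat − PEEP) × Vt = 0.5 × (22 − 7) × 0.555 L = 0.5 × 15.0 × 0.555 = 4.163 L·cmH2O.
× 0.098 J/(L·cmH2O) → 0.408 J.

0.41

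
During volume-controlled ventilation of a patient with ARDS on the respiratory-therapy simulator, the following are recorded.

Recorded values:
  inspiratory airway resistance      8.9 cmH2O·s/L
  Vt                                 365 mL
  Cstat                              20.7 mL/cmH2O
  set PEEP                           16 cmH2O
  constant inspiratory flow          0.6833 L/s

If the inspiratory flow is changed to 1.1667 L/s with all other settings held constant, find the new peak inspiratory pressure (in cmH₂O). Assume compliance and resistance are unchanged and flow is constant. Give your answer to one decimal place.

44.0

PIP = Vt/C + R·V̇ + PEEP (constant-flow equation of motion).
Only the resistive term changes: ΔPIP = R × ΔV̇ = 8.9 × (1.1667 − 0.6833) = 8.9 × 0.4834 = 4.302 cmH2O.
Original PIP = 365/20.7 + 8.9×0.6833 + 16 = 39.714 cmH2O; new PIP = 39.714 + (4.302) = 44.016 cmH2O.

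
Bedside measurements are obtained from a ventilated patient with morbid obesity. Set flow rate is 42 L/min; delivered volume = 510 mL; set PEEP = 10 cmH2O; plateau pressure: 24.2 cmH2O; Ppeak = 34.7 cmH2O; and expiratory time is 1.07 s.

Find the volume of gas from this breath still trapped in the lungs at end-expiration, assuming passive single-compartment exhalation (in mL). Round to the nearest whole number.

Flow: 42 L/min ÷ 60 = 0.7 L/s.
R = (PIP − Pplat)/V̇ = (34.7 − 24.2) / 0.7 = 10.5/0.7 = 15.0 cmH2O·s/L.
C = Vt/(Pplat − PEEP) = 510.0 / (24.2 − 10) = 510.0/14.2 = 35.915 mL/cmH2O.
τ = R × C = 15.0 × 0.03592 L/cmH2O = 0.5388 s.
Fraction remaining = e^(−Te/τ) = e^(−1.07/0.5388) = 0.1373.
Trapped volume = 510.0 × 0.1373 = 70.023 mL.

70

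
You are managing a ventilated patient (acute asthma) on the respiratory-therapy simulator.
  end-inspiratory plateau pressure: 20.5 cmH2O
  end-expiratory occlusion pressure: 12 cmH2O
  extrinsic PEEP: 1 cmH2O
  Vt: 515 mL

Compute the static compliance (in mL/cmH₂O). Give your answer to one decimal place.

60.6

End-expiratory occlusion gives total PEEP = 12 cmH2O (intrinsic PEEP = 12 − 1 = 11). Use total PEEP for the elastic gradient.
Cstat = Vt / (Pplat − PEEPtotal) = 515 / (20.5 − 12) = 515 / 8.5 = 60.588 mL/cmH2O.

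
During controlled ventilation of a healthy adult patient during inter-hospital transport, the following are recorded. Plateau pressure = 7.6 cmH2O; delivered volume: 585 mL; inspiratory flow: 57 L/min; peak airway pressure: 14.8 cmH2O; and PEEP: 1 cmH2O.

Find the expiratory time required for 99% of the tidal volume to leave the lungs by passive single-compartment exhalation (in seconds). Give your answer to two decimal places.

3.09

Flow: 57 L/min ÷ 60 = 0.95 L/s.
R = (PIP − Pplat)/V̇ = (14.8 − 7.6) / 0.95 = 7.2/0.95 = 7.579 cmH2O·s/L.
C = Vt/(Pplat − PEEP) = 585.0 / (7.6 − 1) = 585.0/6.6 = 88.636 mL/cmH2O.
τ = R × C = 7.579 × 0.08864 L/cmH2O = 0.6718 s.
t = −τ·ln(1 − 0.99) = −0.6718·ln(0.01) = 3.094 s.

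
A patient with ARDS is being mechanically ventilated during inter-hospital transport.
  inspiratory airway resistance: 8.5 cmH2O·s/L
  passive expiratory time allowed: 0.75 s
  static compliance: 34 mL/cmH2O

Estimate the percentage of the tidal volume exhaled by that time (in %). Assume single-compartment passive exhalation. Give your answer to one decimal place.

τ = R × C = 8.5 × 34 mL/cmH2O = 8.5 × 0.034 L/cmH2O = 0.289 s.
Passive exhalation: V(t)/V₀ = e^(−t/τ) = e^(−0.75/0.289) = 0.07463.
Fraction exhaled = 1 − 0.07463 = 0.9254 → 92.54%.

92.5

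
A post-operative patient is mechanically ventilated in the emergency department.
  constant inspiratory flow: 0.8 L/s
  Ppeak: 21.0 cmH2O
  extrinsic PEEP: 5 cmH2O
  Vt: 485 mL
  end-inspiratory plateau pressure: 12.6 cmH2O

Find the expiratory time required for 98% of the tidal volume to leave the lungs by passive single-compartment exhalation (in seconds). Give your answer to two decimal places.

R = (PIP − Pplat)/V̇ = (21.0 − 12.6) / 0.8 = 8.4/0.8 = 10.5 cmH2O·s/L.
C = Vt/(Pplat − PEEP) = 485.0 / (12.6 − 5) = 485.0/7.6 = 63.816 mL/cmH2O.
τ = R × C = 10.5 × 0.06382 L/cmH2O = 0.6701 s.
t = −τ·ln(1 − 0.98) = −0.6701·ln(0.02) = 2.621 s.

2.62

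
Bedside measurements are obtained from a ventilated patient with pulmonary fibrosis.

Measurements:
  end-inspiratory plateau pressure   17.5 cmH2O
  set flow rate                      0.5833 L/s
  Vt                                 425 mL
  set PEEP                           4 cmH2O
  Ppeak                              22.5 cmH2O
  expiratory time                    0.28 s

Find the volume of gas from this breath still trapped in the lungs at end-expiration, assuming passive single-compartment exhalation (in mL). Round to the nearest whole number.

R = (PIP − Pplat)/V̇ = (22.5 − 17.5) / 0.5833 = 5.0/0.5833 = 8.572 cmH2O·s/L.
C = Vt/(Pplat − PEEP) = 425.0 / (17.5 − 4) = 425.0/13.5 = 31.481 mL/cmH2O.
τ = R × C = 8.572 × 0.03148 L/cmH2O = 0.2698 s.
Fraction remaining = e^(−Te/τ) = e^(−0.28/0.2698) = 0.3542.
Trapped volume = 425.0 × 0.3542 = 150.54 mL.

151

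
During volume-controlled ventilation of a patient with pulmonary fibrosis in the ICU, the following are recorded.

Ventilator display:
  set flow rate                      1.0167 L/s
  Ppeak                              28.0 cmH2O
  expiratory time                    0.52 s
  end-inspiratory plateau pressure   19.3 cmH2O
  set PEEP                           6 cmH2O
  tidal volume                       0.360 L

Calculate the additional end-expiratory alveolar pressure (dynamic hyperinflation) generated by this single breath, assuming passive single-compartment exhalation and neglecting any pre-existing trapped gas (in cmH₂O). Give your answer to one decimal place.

R = (PIP − Pplat)/V̇ = (28.0 − 19.3) / 1.0167 = 8.7/1.0167 = 8.557 cmH2O·s/L.
C = Vt/(Pplat − PEEP) = 360.0 / (19.3 − 6) = 360.0/13.3 = 27.068 mL/cmH2O.
τ = R × C = 8.557 × 0.02707 L/cmH2O = 0.2316 s.
Fraction remaining = e^(−Te/τ) = e^(−0.52/0.2316) = 0.1059; trapped volume = 360.0 × 0.1059 = 38.124 mL.
Additional alveolar pressure from trapping ≈ V_trapped / C = 38.124 / 27.068 = 1.408 cmH2O.

1.4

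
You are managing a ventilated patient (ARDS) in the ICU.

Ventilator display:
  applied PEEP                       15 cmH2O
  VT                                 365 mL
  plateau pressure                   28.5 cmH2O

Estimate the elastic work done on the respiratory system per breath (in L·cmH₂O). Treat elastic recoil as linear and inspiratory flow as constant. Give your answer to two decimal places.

Elastic work ≈ ½ × (Pplat − PEEP) × Vt = 0.5 × (28.5 − 15) × 0.365 L = 0.5 × 13.5 × 0.365 = 2.464 L·cmH2O.

2.46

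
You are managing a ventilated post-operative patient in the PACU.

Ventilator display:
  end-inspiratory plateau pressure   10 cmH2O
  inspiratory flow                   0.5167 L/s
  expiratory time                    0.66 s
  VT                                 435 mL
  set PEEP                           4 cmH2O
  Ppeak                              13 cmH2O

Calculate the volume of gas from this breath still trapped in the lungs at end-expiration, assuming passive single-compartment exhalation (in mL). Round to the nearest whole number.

R = (PIP − Pplat)/V̇ = (13 − 10) / 0.5167 = 3.0/0.5167 = 5.806 cmH2O·s/L.
C = Vt/(Pplat − PEEP) = 435.0 / (10 − 4) = 435.0/6.0 = 72.5 mL/cmH2O.
τ = R × C = 5.806 × 0.0725 L/cmH2O = 0.4209 s.
Fraction remaining = e^(−Te/τ) = e^(−0.66/0.4209) = 0.2084.
Trapped volume = 435.0 × 0.2084 = 90.654 mL.

91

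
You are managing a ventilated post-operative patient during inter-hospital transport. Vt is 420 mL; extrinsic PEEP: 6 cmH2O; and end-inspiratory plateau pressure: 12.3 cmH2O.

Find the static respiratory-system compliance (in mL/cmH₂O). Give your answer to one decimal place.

Cstat = Vt / (Pplat − PEEP) = 420 / (12.3 − 6) = 420 / 6.3 = 66.667 mL/cmH2O.

66.7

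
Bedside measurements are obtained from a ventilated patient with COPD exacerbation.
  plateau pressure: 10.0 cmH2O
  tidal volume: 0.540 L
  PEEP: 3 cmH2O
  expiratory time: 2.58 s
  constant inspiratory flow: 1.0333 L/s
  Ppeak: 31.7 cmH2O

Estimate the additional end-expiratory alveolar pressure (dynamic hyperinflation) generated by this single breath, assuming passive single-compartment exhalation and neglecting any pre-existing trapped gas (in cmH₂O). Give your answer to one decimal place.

R = (PIP − Pplat)/V̇ = (31.7 − 10.0) / 1.0333 = 21.7/1.0333 = 21.001 cmH2O·s/L.
C = Vt/(Pplat − PEEP) = 540.0 / (10.0 − 3) = 540.0/7.0 = 77.143 mL/cmH2O.
τ = R × C = 21.001 × 0.07714 L/cmH2O = 1.62 s.
Fraction remaining = e^(−Te/τ) = e^(−2.58/1.62) = 0.2034; trapped volume = 540.0 × 0.2034 = 109.84 mL.
Additional alveolar pressure from trapping ≈ V_trapped / C = 109.84 / 77.143 = 1.424 cmH2O.

1.4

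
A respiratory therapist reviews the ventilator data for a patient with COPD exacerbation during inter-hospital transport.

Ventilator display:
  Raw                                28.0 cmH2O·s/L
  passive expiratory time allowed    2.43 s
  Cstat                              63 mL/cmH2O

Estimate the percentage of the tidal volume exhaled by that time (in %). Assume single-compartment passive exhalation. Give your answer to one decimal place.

74.8

τ = R × C = 28.0 × 63 mL/cmH2O = 28.0 × 0.063 L/cmH2O = 1.764 s.
Passive exhalation: V(t)/V₀ = e^(−t/τ) = e^(−2.43/1.764) = 0.2522.
Fraction exhaled = 1 − 0.2522 = 0.7478 → 74.78%.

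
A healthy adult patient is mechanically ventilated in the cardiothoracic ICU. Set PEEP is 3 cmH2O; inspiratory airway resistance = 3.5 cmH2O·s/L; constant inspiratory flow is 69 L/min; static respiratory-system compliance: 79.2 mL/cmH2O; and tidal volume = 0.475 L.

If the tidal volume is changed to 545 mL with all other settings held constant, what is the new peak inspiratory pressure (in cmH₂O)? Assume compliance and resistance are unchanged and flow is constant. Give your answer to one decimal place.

13.9

Flow: 69 L/min ÷ 60 = 1.15 L/s.
PIP = Vt/C + R·V̇ + PEEP (constant-flow equation of motion).
Only the elastic term changes: ΔPIP = ΔVt / C = (545 − 475) / 79.2 = 0.8838 cmH2O.
Original PIP = 475/79.2 + 3.5×1.15 + 3 = 13.022 cmH2O; new PIP = 13.022 + (0.8838) = 13.906 cmH2O.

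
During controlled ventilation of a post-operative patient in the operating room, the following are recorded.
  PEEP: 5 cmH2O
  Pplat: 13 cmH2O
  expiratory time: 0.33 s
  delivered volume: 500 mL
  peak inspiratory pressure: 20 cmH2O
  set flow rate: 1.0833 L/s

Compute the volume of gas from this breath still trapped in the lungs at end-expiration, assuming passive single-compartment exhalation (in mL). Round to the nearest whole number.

R = (PIP − Pplat)/V̇ = (20 − 13) / 1.0833 = 7.0/1.0833 = 6.462 cmH2O·s/L.
C = Vt/(Pplat − PEEP) = 500.0 / (13 − 5) = 500.0/8.0 = 62.5 mL/cmH2O.
τ = R × C = 6.462 × 0.0625 L/cmH2O = 0.4039 s.
Fraction remaining = e^(−Te/τ) = e^(−0.33/0.4039) = 0.4417.
Trapped volume = 500.0 × 0.4417 = 220.85 mL.

221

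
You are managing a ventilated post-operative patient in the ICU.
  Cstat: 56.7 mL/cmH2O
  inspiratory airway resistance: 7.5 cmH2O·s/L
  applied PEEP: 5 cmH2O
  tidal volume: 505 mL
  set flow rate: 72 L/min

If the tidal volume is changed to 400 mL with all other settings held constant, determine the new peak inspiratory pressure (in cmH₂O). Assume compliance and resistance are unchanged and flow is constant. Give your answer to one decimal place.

Flow: 72 L/min ÷ 60 = 1.2 L/s.
PIP = Vt/C + R·V̇ + PEEP (constant-flow equation of motion).
Only the elastic term changes: ΔPIP = ΔVt / C = (400 − 505) / 56.7 = -1.852 cmH2O.
Original PIP = 505/56.7 + 7.5×1.2 + 5 = 22.907 cmH2O; new PIP = 22.907 + (-1.852) = 21.055 cmH2O.

21.1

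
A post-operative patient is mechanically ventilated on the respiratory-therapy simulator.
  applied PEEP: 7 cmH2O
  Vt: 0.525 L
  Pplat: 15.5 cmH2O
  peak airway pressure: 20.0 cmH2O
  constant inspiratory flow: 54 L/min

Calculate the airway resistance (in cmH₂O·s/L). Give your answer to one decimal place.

5.0

Flow: 54 L/min ÷ 60 = 0.9 L/s.
Raw = (PIP − Pplat) / flow = (20.0 − 15.5) / 0.9 = 4.5 / 0.9 = 5.0 cmH2O·s/L.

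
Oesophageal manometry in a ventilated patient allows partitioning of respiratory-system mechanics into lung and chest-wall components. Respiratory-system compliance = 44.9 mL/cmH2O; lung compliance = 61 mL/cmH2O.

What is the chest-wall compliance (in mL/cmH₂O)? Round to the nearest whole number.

1/Ccw = 1/Crs − 1/CL.
1/Ccw = 1/44.9 − 1/61 = 0.005878.
Ccw = 170.13 mL/cmH2O.

170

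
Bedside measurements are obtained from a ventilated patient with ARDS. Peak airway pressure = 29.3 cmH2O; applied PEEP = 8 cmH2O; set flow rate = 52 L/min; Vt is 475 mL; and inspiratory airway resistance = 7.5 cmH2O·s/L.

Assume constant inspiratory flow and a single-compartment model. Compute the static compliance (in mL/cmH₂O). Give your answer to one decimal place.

32.1

Flow: 52 L/min ÷ 60 = 0.8667 L/s.
Equation of motion (constant flow): PIP = Vt/C + R·V̇ + PEEP.
Vt/C = PIP − R·V̇ − PEEP = 29.3 − 7.5×0.8667 − 8 = 29.3 − 6.5 − 8 = 14.8 cmH2O.
C = Vt / 14.8 = 475 / 14.8 = 32.095 mL/cmH2O.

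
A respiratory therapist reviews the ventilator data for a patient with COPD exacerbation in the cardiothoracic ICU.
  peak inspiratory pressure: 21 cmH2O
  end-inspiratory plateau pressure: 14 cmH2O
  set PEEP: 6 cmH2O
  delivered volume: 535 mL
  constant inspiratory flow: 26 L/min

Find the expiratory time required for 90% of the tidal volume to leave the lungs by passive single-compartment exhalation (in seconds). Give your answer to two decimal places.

2.49

Flow: 26 L/min ÷ 60 = 0.4333 L/s.
R = (PIP − Pplat)/V̇ = (21 − 14) / 0.4333 = 7.0/0.4333 = 16.155 cmH2O·s/L.
C = Vt/(Pplat − PEEP) = 535.0 / (14 − 6) = 535.0/8.0 = 66.875 mL/cmH2O.
τ = R × C = 16.155 × 0.06688 L/cmH2O = 1.08 s.
t = −τ·ln(1 − 0.90) = −1.08·ln(0.1) = 2.487 s.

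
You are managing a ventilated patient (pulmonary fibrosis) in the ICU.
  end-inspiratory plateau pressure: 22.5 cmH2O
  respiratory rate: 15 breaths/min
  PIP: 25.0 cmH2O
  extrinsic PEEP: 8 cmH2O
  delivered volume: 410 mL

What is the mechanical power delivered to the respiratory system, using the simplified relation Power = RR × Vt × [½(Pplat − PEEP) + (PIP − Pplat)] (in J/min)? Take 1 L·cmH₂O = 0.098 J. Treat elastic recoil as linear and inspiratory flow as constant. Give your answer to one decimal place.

Per-breath work = Vt × [½(Pplat−PEEP) + (PIP−Pplat)] = 0.410 × [0.5×14.5 + 2.5] = 0.410 × 9.75 = 3.998 L·cmH2O.
Power = 15 × 3.998 = 59.97 L·cmH2O/min.
× 0.098 J/(L·cmH2O) → 5.877 J/min.

5.9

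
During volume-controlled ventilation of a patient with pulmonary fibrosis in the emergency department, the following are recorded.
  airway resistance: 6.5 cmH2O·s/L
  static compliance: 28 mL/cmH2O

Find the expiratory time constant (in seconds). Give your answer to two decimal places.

τ = R × C = 6.5 × 28 mL/cmH2O = 6.5 × 0.028 L/cmH2O = 0.182 s.

0.18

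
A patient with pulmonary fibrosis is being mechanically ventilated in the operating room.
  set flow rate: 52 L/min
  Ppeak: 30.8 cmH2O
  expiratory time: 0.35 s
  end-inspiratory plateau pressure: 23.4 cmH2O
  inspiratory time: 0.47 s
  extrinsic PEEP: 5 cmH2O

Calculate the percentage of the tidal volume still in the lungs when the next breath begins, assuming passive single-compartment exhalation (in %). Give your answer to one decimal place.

Flow: 52 L/min ÷ 60 = 0.8667 L/s.
Vt = flow × Ti = 0.8667 L/s × 0.47 s × 1000 mL/L = 407.35 mL.
R = (PIP − Pplat)/V̇ = (30.8 − 23.4) / 0.8667 = 7.4/0.8667 = 8.538 cmH2O·s/L.
C = Vt/(Pplat − PEEP) = 407.35 / (23.4 − 5) = 407.35/18.4 = 22.139 mL/cmH2O.
τ = R × C = 8.538 × 0.02214 L/cmH2O = 0.189 s.
Fraction remaining at end-expiration = e^(−Te/τ) = e^(−0.35/0.189) = 0.1569 → 15.69%.

15.7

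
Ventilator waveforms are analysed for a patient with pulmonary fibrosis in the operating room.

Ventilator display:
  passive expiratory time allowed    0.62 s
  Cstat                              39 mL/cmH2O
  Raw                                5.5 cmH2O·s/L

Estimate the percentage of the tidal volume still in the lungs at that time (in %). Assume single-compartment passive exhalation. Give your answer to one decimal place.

τ = R × C = 5.5 × 39 mL/cmH2O = 5.5 × 0.039 L/cmH2O = 0.2145 s.
Passive exhalation: V(t)/V₀ = e^(−t/τ) = e^(−0.62/0.2145) = 0.05555.
Fraction remaining = 0.05555 → 5.555%.

5.6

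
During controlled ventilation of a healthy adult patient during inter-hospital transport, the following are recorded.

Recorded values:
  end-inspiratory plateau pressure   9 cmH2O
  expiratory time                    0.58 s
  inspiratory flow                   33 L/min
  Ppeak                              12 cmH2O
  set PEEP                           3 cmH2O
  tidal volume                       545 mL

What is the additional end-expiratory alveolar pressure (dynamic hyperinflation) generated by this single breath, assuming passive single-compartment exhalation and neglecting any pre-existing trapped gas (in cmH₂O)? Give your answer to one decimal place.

1.9

Flow: 33 L/min ÷ 60 = 0.55 L/s.
R = (PIP − Pplat)/V̇ = (12 − 9) / 0.55 = 3.0/0.55 = 5.455 cmH2O·s/L.
C = Vt/(Pplat − PEEP) = 545.0 / (9 − 3) = 545.0/6.0 = 90.833 mL/cmH2O.
τ = R × C = 5.455 × 0.09083 L/cmH2O = 0.4955 s.
Fraction remaining = e^(−Te/τ) = e^(−0.58/0.4955) = 0.3102; trapped volume = 545.0 × 0.3102 = 169.06 mL.
Additional alveolar pressure from trapping ≈ V_trapped / C = 169.06 / 90.833 = 1.861 cmH2O.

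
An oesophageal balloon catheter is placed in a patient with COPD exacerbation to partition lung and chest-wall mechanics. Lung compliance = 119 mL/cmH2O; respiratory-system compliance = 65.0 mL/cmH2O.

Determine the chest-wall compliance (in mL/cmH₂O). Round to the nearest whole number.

143

1/Ccw = 1/Crs − 1/CL.
1/Ccw = 1/65.0 − 1/119 = 0.006981.
Ccw = 143.25 mL/cmH2O.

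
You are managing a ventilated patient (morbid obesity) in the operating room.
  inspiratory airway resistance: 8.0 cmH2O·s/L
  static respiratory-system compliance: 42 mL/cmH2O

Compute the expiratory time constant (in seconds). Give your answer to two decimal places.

τ = R × C = 8.0 × 42 mL/cmH2O = 8.0 × 0.042 L/cmH2O = 0.336 s.

0.34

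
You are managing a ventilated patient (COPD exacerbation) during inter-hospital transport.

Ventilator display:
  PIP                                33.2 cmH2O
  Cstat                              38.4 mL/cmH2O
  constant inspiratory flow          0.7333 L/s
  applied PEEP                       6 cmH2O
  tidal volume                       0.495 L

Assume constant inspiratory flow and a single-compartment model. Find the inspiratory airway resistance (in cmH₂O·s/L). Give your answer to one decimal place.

19.5

Equation of motion (constant flow): PIP = Vt/C + R·V̇ + PEEP.
R·V̇ = PIP − Vt/C − PEEP = 33.2 − 495/38.4 − 6 = 33.2 − 12.891 − 6 = 14.309 cmH2O.
R = 14.309 / 0.7333 = 19.513 cmH2O·s/L.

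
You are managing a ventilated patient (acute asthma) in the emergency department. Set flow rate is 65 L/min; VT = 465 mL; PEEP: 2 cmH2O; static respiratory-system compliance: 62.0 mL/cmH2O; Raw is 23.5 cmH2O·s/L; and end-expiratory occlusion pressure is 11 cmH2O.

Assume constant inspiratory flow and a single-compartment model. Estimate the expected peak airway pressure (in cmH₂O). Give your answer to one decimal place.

Flow: 65 L/min ÷ 60 = 1.0833 L/s.
Total PEEP = 11 cmH2O (set 2 + intrinsic 9); this is the baseline alveolar pressure.
Equation of motion (constant flow): PIP = Vt/C + R·V̇ + PEEP.
PIP = 465/62.0 + 23.5×1.0833 + 11 = 7.5 + 25.458 + 11 = 43.958 cmH2O.

44.0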